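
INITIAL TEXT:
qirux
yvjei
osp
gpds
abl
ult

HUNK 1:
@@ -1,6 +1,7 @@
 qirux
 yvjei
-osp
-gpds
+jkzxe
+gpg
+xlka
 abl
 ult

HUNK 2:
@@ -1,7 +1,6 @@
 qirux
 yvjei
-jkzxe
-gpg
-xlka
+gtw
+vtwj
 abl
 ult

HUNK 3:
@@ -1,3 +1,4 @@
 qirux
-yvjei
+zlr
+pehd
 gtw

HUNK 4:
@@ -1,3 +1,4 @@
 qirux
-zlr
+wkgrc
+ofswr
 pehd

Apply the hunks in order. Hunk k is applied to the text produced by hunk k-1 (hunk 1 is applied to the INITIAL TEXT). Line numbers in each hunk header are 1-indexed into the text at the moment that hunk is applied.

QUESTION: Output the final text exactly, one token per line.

Answer: qirux
wkgrc
ofswr
pehd
gtw
vtwj
abl
ult

Derivation:
Hunk 1: at line 1 remove [osp,gpds] add [jkzxe,gpg,xlka] -> 7 lines: qirux yvjei jkzxe gpg xlka abl ult
Hunk 2: at line 1 remove [jkzxe,gpg,xlka] add [gtw,vtwj] -> 6 lines: qirux yvjei gtw vtwj abl ult
Hunk 3: at line 1 remove [yvjei] add [zlr,pehd] -> 7 lines: qirux zlr pehd gtw vtwj abl ult
Hunk 4: at line 1 remove [zlr] add [wkgrc,ofswr] -> 8 lines: qirux wkgrc ofswr pehd gtw vtwj abl ult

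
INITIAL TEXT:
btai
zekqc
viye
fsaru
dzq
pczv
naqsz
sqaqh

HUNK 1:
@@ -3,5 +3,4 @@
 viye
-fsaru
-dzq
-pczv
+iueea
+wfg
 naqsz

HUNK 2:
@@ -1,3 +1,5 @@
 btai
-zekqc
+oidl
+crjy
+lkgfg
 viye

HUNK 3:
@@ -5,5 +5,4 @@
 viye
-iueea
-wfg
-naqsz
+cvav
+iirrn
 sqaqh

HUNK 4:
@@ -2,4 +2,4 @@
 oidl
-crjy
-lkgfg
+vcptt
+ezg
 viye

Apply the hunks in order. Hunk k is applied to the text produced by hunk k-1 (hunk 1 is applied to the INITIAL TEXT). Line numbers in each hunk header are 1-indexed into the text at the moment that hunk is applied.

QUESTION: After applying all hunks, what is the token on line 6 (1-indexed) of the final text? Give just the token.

Hunk 1: at line 3 remove [fsaru,dzq,pczv] add [iueea,wfg] -> 7 lines: btai zekqc viye iueea wfg naqsz sqaqh
Hunk 2: at line 1 remove [zekqc] add [oidl,crjy,lkgfg] -> 9 lines: btai oidl crjy lkgfg viye iueea wfg naqsz sqaqh
Hunk 3: at line 5 remove [iueea,wfg,naqsz] add [cvav,iirrn] -> 8 lines: btai oidl crjy lkgfg viye cvav iirrn sqaqh
Hunk 4: at line 2 remove [crjy,lkgfg] add [vcptt,ezg] -> 8 lines: btai oidl vcptt ezg viye cvav iirrn sqaqh
Final line 6: cvav

Answer: cvav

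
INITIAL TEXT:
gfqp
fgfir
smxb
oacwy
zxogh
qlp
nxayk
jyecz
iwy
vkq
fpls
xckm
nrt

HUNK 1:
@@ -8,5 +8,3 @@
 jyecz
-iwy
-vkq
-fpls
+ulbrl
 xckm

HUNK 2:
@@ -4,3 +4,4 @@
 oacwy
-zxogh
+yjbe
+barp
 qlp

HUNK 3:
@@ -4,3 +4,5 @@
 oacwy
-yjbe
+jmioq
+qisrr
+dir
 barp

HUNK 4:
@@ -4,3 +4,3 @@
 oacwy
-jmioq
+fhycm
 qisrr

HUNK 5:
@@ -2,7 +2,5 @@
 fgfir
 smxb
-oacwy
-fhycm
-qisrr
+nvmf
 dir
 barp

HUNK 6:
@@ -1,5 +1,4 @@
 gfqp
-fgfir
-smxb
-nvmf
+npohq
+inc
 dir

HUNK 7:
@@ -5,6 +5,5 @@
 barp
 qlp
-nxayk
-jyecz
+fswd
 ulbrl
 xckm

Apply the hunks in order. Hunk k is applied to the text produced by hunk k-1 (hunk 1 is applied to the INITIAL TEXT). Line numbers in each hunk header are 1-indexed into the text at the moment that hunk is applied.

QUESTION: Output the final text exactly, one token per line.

Hunk 1: at line 8 remove [iwy,vkq,fpls] add [ulbrl] -> 11 lines: gfqp fgfir smxb oacwy zxogh qlp nxayk jyecz ulbrl xckm nrt
Hunk 2: at line 4 remove [zxogh] add [yjbe,barp] -> 12 lines: gfqp fgfir smxb oacwy yjbe barp qlp nxayk jyecz ulbrl xckm nrt
Hunk 3: at line 4 remove [yjbe] add [jmioq,qisrr,dir] -> 14 lines: gfqp fgfir smxb oacwy jmioq qisrr dir barp qlp nxayk jyecz ulbrl xckm nrt
Hunk 4: at line 4 remove [jmioq] add [fhycm] -> 14 lines: gfqp fgfir smxb oacwy fhycm qisrr dir barp qlp nxayk jyecz ulbrl xckm nrt
Hunk 5: at line 2 remove [oacwy,fhycm,qisrr] add [nvmf] -> 12 lines: gfqp fgfir smxb nvmf dir barp qlp nxayk jyecz ulbrl xckm nrt
Hunk 6: at line 1 remove [fgfir,smxb,nvmf] add [npohq,inc] -> 11 lines: gfqp npohq inc dir barp qlp nxayk jyecz ulbrl xckm nrt
Hunk 7: at line 5 remove [nxayk,jyecz] add [fswd] -> 10 lines: gfqp npohq inc dir barp qlp fswd ulbrl xckm nrt

Answer: gfqp
npohq
inc
dir
barp
qlp
fswd
ulbrl
xckm
nrt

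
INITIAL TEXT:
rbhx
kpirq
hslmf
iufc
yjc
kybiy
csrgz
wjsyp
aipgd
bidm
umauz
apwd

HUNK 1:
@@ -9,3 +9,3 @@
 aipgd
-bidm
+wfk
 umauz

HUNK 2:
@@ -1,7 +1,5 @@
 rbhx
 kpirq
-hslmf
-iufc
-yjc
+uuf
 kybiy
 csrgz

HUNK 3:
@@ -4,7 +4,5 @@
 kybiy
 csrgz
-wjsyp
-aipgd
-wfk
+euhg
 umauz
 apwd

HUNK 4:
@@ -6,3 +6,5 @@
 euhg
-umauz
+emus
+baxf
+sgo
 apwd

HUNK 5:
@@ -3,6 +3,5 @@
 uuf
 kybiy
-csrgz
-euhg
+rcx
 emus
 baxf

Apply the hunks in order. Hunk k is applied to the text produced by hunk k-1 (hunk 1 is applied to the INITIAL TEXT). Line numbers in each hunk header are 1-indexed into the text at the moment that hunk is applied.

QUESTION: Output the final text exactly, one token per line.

Answer: rbhx
kpirq
uuf
kybiy
rcx
emus
baxf
sgo
apwd

Derivation:
Hunk 1: at line 9 remove [bidm] add [wfk] -> 12 lines: rbhx kpirq hslmf iufc yjc kybiy csrgz wjsyp aipgd wfk umauz apwd
Hunk 2: at line 1 remove [hslmf,iufc,yjc] add [uuf] -> 10 lines: rbhx kpirq uuf kybiy csrgz wjsyp aipgd wfk umauz apwd
Hunk 3: at line 4 remove [wjsyp,aipgd,wfk] add [euhg] -> 8 lines: rbhx kpirq uuf kybiy csrgz euhg umauz apwd
Hunk 4: at line 6 remove [umauz] add [emus,baxf,sgo] -> 10 lines: rbhx kpirq uuf kybiy csrgz euhg emus baxf sgo apwd
Hunk 5: at line 3 remove [csrgz,euhg] add [rcx] -> 9 lines: rbhx kpirq uuf kybiy rcx emus baxf sgo apwd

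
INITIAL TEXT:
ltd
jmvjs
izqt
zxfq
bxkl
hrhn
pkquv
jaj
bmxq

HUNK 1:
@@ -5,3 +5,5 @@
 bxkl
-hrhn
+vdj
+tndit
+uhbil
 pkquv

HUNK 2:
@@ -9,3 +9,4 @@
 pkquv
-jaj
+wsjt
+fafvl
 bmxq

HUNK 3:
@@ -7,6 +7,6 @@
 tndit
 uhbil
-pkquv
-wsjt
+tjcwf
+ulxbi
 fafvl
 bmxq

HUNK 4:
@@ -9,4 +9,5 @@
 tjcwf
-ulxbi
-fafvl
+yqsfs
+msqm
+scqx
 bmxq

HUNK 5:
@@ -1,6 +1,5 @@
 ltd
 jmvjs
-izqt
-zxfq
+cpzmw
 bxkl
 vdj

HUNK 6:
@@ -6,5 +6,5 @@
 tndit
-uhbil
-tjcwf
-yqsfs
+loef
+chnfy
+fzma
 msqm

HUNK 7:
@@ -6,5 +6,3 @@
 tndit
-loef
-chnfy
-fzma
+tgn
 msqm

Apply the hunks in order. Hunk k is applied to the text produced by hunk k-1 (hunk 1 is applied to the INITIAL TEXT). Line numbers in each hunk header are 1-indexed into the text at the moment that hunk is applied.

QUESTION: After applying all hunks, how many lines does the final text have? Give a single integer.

Answer: 10

Derivation:
Hunk 1: at line 5 remove [hrhn] add [vdj,tndit,uhbil] -> 11 lines: ltd jmvjs izqt zxfq bxkl vdj tndit uhbil pkquv jaj bmxq
Hunk 2: at line 9 remove [jaj] add [wsjt,fafvl] -> 12 lines: ltd jmvjs izqt zxfq bxkl vdj tndit uhbil pkquv wsjt fafvl bmxq
Hunk 3: at line 7 remove [pkquv,wsjt] add [tjcwf,ulxbi] -> 12 lines: ltd jmvjs izqt zxfq bxkl vdj tndit uhbil tjcwf ulxbi fafvl bmxq
Hunk 4: at line 9 remove [ulxbi,fafvl] add [yqsfs,msqm,scqx] -> 13 lines: ltd jmvjs izqt zxfq bxkl vdj tndit uhbil tjcwf yqsfs msqm scqx bmxq
Hunk 5: at line 1 remove [izqt,zxfq] add [cpzmw] -> 12 lines: ltd jmvjs cpzmw bxkl vdj tndit uhbil tjcwf yqsfs msqm scqx bmxq
Hunk 6: at line 6 remove [uhbil,tjcwf,yqsfs] add [loef,chnfy,fzma] -> 12 lines: ltd jmvjs cpzmw bxkl vdj tndit loef chnfy fzma msqm scqx bmxq
Hunk 7: at line 6 remove [loef,chnfy,fzma] add [tgn] -> 10 lines: ltd jmvjs cpzmw bxkl vdj tndit tgn msqm scqx bmxq
Final line count: 10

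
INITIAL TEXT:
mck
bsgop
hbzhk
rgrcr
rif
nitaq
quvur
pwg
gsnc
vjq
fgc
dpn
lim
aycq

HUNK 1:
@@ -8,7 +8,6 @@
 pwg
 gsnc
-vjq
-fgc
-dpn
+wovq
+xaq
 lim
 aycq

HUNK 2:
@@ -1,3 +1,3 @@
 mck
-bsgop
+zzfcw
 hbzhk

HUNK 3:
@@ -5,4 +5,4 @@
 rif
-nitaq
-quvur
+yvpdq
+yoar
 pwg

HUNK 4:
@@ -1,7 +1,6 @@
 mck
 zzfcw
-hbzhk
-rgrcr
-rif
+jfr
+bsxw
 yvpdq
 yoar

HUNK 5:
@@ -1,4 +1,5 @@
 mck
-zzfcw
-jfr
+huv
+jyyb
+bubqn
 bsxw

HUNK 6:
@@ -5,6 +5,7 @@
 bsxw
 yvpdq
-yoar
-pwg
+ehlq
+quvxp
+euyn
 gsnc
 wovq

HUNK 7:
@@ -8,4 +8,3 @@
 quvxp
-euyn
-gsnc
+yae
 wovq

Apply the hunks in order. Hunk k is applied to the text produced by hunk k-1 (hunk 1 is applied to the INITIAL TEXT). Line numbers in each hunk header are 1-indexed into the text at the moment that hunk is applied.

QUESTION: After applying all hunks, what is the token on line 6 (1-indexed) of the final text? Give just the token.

Hunk 1: at line 8 remove [vjq,fgc,dpn] add [wovq,xaq] -> 13 lines: mck bsgop hbzhk rgrcr rif nitaq quvur pwg gsnc wovq xaq lim aycq
Hunk 2: at line 1 remove [bsgop] add [zzfcw] -> 13 lines: mck zzfcw hbzhk rgrcr rif nitaq quvur pwg gsnc wovq xaq lim aycq
Hunk 3: at line 5 remove [nitaq,quvur] add [yvpdq,yoar] -> 13 lines: mck zzfcw hbzhk rgrcr rif yvpdq yoar pwg gsnc wovq xaq lim aycq
Hunk 4: at line 1 remove [hbzhk,rgrcr,rif] add [jfr,bsxw] -> 12 lines: mck zzfcw jfr bsxw yvpdq yoar pwg gsnc wovq xaq lim aycq
Hunk 5: at line 1 remove [zzfcw,jfr] add [huv,jyyb,bubqn] -> 13 lines: mck huv jyyb bubqn bsxw yvpdq yoar pwg gsnc wovq xaq lim aycq
Hunk 6: at line 5 remove [yoar,pwg] add [ehlq,quvxp,euyn] -> 14 lines: mck huv jyyb bubqn bsxw yvpdq ehlq quvxp euyn gsnc wovq xaq lim aycq
Hunk 7: at line 8 remove [euyn,gsnc] add [yae] -> 13 lines: mck huv jyyb bubqn bsxw yvpdq ehlq quvxp yae wovq xaq lim aycq
Final line 6: yvpdq

Answer: yvpdq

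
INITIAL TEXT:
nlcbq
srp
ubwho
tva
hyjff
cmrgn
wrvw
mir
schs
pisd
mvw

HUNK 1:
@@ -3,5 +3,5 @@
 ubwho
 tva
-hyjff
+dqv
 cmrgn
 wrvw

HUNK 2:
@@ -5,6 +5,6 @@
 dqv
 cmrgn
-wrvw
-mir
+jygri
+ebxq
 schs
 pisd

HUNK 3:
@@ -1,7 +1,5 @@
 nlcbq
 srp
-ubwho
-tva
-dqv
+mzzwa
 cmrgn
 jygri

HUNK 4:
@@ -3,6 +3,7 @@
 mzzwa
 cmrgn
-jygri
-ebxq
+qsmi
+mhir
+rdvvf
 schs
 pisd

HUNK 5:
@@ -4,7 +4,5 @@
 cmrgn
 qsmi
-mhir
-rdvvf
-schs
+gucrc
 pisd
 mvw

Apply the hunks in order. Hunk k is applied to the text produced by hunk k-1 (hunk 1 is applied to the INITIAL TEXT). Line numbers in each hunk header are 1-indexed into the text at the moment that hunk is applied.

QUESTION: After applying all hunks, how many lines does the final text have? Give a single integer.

Hunk 1: at line 3 remove [hyjff] add [dqv] -> 11 lines: nlcbq srp ubwho tva dqv cmrgn wrvw mir schs pisd mvw
Hunk 2: at line 5 remove [wrvw,mir] add [jygri,ebxq] -> 11 lines: nlcbq srp ubwho tva dqv cmrgn jygri ebxq schs pisd mvw
Hunk 3: at line 1 remove [ubwho,tva,dqv] add [mzzwa] -> 9 lines: nlcbq srp mzzwa cmrgn jygri ebxq schs pisd mvw
Hunk 4: at line 3 remove [jygri,ebxq] add [qsmi,mhir,rdvvf] -> 10 lines: nlcbq srp mzzwa cmrgn qsmi mhir rdvvf schs pisd mvw
Hunk 5: at line 4 remove [mhir,rdvvf,schs] add [gucrc] -> 8 lines: nlcbq srp mzzwa cmrgn qsmi gucrc pisd mvw
Final line count: 8

Answer: 8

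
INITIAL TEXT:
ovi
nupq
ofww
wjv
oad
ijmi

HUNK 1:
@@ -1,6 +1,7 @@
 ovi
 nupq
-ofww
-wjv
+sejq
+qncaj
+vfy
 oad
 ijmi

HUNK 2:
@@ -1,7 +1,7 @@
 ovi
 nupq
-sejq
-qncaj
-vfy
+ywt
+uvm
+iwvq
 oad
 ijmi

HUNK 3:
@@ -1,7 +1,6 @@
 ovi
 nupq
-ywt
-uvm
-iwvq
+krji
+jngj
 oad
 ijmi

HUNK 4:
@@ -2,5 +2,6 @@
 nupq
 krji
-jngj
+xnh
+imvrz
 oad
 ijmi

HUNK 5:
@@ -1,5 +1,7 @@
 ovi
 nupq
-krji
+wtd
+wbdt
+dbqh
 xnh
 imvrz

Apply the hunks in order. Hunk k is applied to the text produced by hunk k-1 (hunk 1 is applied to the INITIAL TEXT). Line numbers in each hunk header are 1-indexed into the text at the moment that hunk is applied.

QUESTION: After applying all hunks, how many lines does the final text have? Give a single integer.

Answer: 9

Derivation:
Hunk 1: at line 1 remove [ofww,wjv] add [sejq,qncaj,vfy] -> 7 lines: ovi nupq sejq qncaj vfy oad ijmi
Hunk 2: at line 1 remove [sejq,qncaj,vfy] add [ywt,uvm,iwvq] -> 7 lines: ovi nupq ywt uvm iwvq oad ijmi
Hunk 3: at line 1 remove [ywt,uvm,iwvq] add [krji,jngj] -> 6 lines: ovi nupq krji jngj oad ijmi
Hunk 4: at line 2 remove [jngj] add [xnh,imvrz] -> 7 lines: ovi nupq krji xnh imvrz oad ijmi
Hunk 5: at line 1 remove [krji] add [wtd,wbdt,dbqh] -> 9 lines: ovi nupq wtd wbdt dbqh xnh imvrz oad ijmi
Final line count: 9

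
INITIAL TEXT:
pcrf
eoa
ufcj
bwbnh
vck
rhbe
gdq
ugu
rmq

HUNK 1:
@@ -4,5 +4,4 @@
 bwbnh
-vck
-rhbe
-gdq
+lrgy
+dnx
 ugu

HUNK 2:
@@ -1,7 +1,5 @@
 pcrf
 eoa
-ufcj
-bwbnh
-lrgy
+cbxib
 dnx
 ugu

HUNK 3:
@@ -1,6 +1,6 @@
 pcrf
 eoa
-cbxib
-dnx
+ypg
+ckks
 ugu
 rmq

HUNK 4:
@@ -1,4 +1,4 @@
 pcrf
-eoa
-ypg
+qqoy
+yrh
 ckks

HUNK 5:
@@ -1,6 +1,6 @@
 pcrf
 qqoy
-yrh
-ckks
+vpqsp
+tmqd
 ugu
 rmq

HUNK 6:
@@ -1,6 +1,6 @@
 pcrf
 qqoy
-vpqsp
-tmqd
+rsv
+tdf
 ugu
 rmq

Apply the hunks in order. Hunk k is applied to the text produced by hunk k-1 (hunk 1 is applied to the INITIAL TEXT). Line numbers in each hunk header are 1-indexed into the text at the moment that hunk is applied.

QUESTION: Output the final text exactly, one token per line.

Answer: pcrf
qqoy
rsv
tdf
ugu
rmq

Derivation:
Hunk 1: at line 4 remove [vck,rhbe,gdq] add [lrgy,dnx] -> 8 lines: pcrf eoa ufcj bwbnh lrgy dnx ugu rmq
Hunk 2: at line 1 remove [ufcj,bwbnh,lrgy] add [cbxib] -> 6 lines: pcrf eoa cbxib dnx ugu rmq
Hunk 3: at line 1 remove [cbxib,dnx] add [ypg,ckks] -> 6 lines: pcrf eoa ypg ckks ugu rmq
Hunk 4: at line 1 remove [eoa,ypg] add [qqoy,yrh] -> 6 lines: pcrf qqoy yrh ckks ugu rmq
Hunk 5: at line 1 remove [yrh,ckks] add [vpqsp,tmqd] -> 6 lines: pcrf qqoy vpqsp tmqd ugu rmq
Hunk 6: at line 1 remove [vpqsp,tmqd] add [rsv,tdf] -> 6 lines: pcrf qqoy rsv tdf ugu rmq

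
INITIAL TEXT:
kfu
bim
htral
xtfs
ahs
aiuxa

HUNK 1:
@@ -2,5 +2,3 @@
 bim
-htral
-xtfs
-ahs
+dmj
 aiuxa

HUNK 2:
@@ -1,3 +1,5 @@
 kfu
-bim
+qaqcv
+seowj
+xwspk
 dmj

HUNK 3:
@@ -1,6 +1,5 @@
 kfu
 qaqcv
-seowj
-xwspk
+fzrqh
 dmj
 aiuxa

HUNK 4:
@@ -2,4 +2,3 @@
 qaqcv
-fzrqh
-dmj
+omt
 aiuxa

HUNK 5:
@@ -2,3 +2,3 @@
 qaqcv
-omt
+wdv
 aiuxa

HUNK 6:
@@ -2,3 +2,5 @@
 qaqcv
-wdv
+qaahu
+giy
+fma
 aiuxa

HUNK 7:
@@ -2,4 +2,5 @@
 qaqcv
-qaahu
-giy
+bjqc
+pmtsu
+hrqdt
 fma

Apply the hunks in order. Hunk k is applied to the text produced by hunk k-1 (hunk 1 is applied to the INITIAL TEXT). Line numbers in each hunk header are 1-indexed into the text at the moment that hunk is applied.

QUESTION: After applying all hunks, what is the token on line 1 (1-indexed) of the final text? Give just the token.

Answer: kfu

Derivation:
Hunk 1: at line 2 remove [htral,xtfs,ahs] add [dmj] -> 4 lines: kfu bim dmj aiuxa
Hunk 2: at line 1 remove [bim] add [qaqcv,seowj,xwspk] -> 6 lines: kfu qaqcv seowj xwspk dmj aiuxa
Hunk 3: at line 1 remove [seowj,xwspk] add [fzrqh] -> 5 lines: kfu qaqcv fzrqh dmj aiuxa
Hunk 4: at line 2 remove [fzrqh,dmj] add [omt] -> 4 lines: kfu qaqcv omt aiuxa
Hunk 5: at line 2 remove [omt] add [wdv] -> 4 lines: kfu qaqcv wdv aiuxa
Hunk 6: at line 2 remove [wdv] add [qaahu,giy,fma] -> 6 lines: kfu qaqcv qaahu giy fma aiuxa
Hunk 7: at line 2 remove [qaahu,giy] add [bjqc,pmtsu,hrqdt] -> 7 lines: kfu qaqcv bjqc pmtsu hrqdt fma aiuxa
Final line 1: kfu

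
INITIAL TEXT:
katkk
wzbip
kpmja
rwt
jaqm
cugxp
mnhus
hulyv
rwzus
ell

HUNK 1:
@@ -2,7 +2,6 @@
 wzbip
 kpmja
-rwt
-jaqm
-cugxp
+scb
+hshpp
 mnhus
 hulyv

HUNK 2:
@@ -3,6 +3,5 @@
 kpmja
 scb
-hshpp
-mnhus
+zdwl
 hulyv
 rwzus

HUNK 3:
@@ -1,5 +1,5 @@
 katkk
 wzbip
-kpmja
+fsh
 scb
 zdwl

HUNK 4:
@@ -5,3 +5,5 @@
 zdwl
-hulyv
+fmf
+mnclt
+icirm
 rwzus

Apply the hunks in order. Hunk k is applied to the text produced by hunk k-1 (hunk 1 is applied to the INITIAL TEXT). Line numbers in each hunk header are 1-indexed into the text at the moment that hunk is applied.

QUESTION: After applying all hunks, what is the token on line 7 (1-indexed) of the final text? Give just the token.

Hunk 1: at line 2 remove [rwt,jaqm,cugxp] add [scb,hshpp] -> 9 lines: katkk wzbip kpmja scb hshpp mnhus hulyv rwzus ell
Hunk 2: at line 3 remove [hshpp,mnhus] add [zdwl] -> 8 lines: katkk wzbip kpmja scb zdwl hulyv rwzus ell
Hunk 3: at line 1 remove [kpmja] add [fsh] -> 8 lines: katkk wzbip fsh scb zdwl hulyv rwzus ell
Hunk 4: at line 5 remove [hulyv] add [fmf,mnclt,icirm] -> 10 lines: katkk wzbip fsh scb zdwl fmf mnclt icirm rwzus ell
Final line 7: mnclt

Answer: mnclt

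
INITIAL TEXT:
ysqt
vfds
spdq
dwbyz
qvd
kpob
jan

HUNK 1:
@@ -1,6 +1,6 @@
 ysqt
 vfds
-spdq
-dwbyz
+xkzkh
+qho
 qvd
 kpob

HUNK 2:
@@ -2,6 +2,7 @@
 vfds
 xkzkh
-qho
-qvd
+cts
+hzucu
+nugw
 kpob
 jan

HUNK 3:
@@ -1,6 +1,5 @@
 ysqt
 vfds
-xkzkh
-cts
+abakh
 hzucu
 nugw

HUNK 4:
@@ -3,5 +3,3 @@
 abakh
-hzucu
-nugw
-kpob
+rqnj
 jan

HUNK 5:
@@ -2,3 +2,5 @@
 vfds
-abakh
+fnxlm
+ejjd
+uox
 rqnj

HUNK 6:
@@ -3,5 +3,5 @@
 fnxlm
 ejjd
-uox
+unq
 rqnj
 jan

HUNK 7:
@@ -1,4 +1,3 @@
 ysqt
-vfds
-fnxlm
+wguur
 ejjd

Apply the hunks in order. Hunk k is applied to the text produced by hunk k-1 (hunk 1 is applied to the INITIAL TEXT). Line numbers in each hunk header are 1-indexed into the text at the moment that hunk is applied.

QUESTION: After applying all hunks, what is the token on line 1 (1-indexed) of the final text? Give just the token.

Hunk 1: at line 1 remove [spdq,dwbyz] add [xkzkh,qho] -> 7 lines: ysqt vfds xkzkh qho qvd kpob jan
Hunk 2: at line 2 remove [qho,qvd] add [cts,hzucu,nugw] -> 8 lines: ysqt vfds xkzkh cts hzucu nugw kpob jan
Hunk 3: at line 1 remove [xkzkh,cts] add [abakh] -> 7 lines: ysqt vfds abakh hzucu nugw kpob jan
Hunk 4: at line 3 remove [hzucu,nugw,kpob] add [rqnj] -> 5 lines: ysqt vfds abakh rqnj jan
Hunk 5: at line 2 remove [abakh] add [fnxlm,ejjd,uox] -> 7 lines: ysqt vfds fnxlm ejjd uox rqnj jan
Hunk 6: at line 3 remove [uox] add [unq] -> 7 lines: ysqt vfds fnxlm ejjd unq rqnj jan
Hunk 7: at line 1 remove [vfds,fnxlm] add [wguur] -> 6 lines: ysqt wguur ejjd unq rqnj jan
Final line 1: ysqt

Answer: ysqt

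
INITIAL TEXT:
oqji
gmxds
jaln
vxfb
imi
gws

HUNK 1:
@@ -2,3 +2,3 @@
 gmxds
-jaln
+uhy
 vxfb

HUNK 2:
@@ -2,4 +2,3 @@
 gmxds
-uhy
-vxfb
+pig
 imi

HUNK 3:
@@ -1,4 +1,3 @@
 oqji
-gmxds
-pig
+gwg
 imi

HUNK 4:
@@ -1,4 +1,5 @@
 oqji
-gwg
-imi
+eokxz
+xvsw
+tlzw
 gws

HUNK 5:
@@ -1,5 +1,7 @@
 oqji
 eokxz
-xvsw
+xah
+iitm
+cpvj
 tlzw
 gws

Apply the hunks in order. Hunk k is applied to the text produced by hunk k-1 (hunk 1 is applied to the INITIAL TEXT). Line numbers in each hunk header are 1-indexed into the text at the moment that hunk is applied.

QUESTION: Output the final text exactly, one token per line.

Answer: oqji
eokxz
xah
iitm
cpvj
tlzw
gws

Derivation:
Hunk 1: at line 2 remove [jaln] add [uhy] -> 6 lines: oqji gmxds uhy vxfb imi gws
Hunk 2: at line 2 remove [uhy,vxfb] add [pig] -> 5 lines: oqji gmxds pig imi gws
Hunk 3: at line 1 remove [gmxds,pig] add [gwg] -> 4 lines: oqji gwg imi gws
Hunk 4: at line 1 remove [gwg,imi] add [eokxz,xvsw,tlzw] -> 5 lines: oqji eokxz xvsw tlzw gws
Hunk 5: at line 1 remove [xvsw] add [xah,iitm,cpvj] -> 7 lines: oqji eokxz xah iitm cpvj tlzw gws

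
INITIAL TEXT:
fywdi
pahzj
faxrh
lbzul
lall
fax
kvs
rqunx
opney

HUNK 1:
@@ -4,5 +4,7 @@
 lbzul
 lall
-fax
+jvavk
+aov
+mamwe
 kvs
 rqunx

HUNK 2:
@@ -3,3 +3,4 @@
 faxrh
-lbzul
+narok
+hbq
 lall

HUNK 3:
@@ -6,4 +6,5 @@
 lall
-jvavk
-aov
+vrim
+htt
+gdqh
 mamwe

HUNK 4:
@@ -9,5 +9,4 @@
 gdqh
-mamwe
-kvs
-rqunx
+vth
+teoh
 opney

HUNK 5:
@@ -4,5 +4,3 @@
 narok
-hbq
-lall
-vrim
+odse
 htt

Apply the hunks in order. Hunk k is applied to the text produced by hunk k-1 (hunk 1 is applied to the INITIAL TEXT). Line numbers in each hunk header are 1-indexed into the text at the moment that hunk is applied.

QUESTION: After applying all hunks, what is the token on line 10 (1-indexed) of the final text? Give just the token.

Hunk 1: at line 4 remove [fax] add [jvavk,aov,mamwe] -> 11 lines: fywdi pahzj faxrh lbzul lall jvavk aov mamwe kvs rqunx opney
Hunk 2: at line 3 remove [lbzul] add [narok,hbq] -> 12 lines: fywdi pahzj faxrh narok hbq lall jvavk aov mamwe kvs rqunx opney
Hunk 3: at line 6 remove [jvavk,aov] add [vrim,htt,gdqh] -> 13 lines: fywdi pahzj faxrh narok hbq lall vrim htt gdqh mamwe kvs rqunx opney
Hunk 4: at line 9 remove [mamwe,kvs,rqunx] add [vth,teoh] -> 12 lines: fywdi pahzj faxrh narok hbq lall vrim htt gdqh vth teoh opney
Hunk 5: at line 4 remove [hbq,lall,vrim] add [odse] -> 10 lines: fywdi pahzj faxrh narok odse htt gdqh vth teoh opney
Final line 10: opney

Answer: opney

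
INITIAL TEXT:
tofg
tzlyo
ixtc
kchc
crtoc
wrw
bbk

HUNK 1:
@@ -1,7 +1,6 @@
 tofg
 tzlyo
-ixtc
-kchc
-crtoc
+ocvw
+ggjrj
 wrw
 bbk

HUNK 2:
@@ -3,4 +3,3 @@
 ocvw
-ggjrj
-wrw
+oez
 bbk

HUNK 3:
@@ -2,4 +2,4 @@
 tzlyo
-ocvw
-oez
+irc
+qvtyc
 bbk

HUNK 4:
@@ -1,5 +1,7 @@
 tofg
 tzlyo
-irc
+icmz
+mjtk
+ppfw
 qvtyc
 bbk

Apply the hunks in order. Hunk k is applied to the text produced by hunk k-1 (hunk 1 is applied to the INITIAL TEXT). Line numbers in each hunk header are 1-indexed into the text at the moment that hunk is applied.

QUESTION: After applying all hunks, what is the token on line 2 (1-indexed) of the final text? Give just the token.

Answer: tzlyo

Derivation:
Hunk 1: at line 1 remove [ixtc,kchc,crtoc] add [ocvw,ggjrj] -> 6 lines: tofg tzlyo ocvw ggjrj wrw bbk
Hunk 2: at line 3 remove [ggjrj,wrw] add [oez] -> 5 lines: tofg tzlyo ocvw oez bbk
Hunk 3: at line 2 remove [ocvw,oez] add [irc,qvtyc] -> 5 lines: tofg tzlyo irc qvtyc bbk
Hunk 4: at line 1 remove [irc] add [icmz,mjtk,ppfw] -> 7 lines: tofg tzlyo icmz mjtk ppfw qvtyc bbk
Final line 2: tzlyo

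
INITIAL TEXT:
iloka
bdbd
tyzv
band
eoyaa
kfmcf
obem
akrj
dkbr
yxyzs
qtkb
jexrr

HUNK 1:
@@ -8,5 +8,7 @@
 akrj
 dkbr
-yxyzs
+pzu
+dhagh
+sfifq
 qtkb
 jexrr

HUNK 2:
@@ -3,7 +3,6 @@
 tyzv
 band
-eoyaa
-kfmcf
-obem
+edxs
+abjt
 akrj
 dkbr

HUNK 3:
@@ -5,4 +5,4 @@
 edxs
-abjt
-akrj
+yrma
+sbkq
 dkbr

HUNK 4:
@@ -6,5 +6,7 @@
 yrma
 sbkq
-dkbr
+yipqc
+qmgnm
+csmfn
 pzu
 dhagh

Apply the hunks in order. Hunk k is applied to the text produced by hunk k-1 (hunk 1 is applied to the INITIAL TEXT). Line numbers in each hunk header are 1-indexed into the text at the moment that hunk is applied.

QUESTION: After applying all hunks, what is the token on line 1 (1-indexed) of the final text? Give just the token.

Answer: iloka

Derivation:
Hunk 1: at line 8 remove [yxyzs] add [pzu,dhagh,sfifq] -> 14 lines: iloka bdbd tyzv band eoyaa kfmcf obem akrj dkbr pzu dhagh sfifq qtkb jexrr
Hunk 2: at line 3 remove [eoyaa,kfmcf,obem] add [edxs,abjt] -> 13 lines: iloka bdbd tyzv band edxs abjt akrj dkbr pzu dhagh sfifq qtkb jexrr
Hunk 3: at line 5 remove [abjt,akrj] add [yrma,sbkq] -> 13 lines: iloka bdbd tyzv band edxs yrma sbkq dkbr pzu dhagh sfifq qtkb jexrr
Hunk 4: at line 6 remove [dkbr] add [yipqc,qmgnm,csmfn] -> 15 lines: iloka bdbd tyzv band edxs yrma sbkq yipqc qmgnm csmfn pzu dhagh sfifq qtkb jexrr
Final line 1: iloka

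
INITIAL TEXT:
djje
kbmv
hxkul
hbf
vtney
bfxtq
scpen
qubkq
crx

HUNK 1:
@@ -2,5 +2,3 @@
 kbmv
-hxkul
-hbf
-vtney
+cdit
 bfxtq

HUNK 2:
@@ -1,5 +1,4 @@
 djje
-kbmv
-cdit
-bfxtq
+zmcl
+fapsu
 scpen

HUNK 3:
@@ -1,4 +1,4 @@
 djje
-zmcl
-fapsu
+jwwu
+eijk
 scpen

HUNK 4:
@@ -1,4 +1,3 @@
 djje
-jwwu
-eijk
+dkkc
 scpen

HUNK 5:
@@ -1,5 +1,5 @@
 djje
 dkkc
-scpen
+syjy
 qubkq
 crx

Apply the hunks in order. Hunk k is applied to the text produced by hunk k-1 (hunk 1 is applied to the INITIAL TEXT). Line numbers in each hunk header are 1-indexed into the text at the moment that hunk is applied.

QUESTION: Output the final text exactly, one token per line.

Answer: djje
dkkc
syjy
qubkq
crx

Derivation:
Hunk 1: at line 2 remove [hxkul,hbf,vtney] add [cdit] -> 7 lines: djje kbmv cdit bfxtq scpen qubkq crx
Hunk 2: at line 1 remove [kbmv,cdit,bfxtq] add [zmcl,fapsu] -> 6 lines: djje zmcl fapsu scpen qubkq crx
Hunk 3: at line 1 remove [zmcl,fapsu] add [jwwu,eijk] -> 6 lines: djje jwwu eijk scpen qubkq crx
Hunk 4: at line 1 remove [jwwu,eijk] add [dkkc] -> 5 lines: djje dkkc scpen qubkq crx
Hunk 5: at line 1 remove [scpen] add [syjy] -> 5 lines: djje dkkc syjy qubkq crx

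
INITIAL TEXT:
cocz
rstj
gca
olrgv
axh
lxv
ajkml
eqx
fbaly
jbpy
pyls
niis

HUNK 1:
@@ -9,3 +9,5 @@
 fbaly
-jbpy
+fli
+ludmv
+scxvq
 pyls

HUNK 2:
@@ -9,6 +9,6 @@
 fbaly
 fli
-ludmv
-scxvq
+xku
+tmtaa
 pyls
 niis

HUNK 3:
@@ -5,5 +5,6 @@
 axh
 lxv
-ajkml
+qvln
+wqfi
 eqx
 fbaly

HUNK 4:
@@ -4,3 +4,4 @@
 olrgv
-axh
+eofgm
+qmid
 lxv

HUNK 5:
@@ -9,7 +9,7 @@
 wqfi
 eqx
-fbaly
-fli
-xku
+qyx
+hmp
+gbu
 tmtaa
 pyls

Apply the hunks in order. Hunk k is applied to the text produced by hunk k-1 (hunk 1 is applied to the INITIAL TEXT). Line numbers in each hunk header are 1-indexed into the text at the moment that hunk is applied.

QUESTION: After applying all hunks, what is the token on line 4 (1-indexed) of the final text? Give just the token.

Hunk 1: at line 9 remove [jbpy] add [fli,ludmv,scxvq] -> 14 lines: cocz rstj gca olrgv axh lxv ajkml eqx fbaly fli ludmv scxvq pyls niis
Hunk 2: at line 9 remove [ludmv,scxvq] add [xku,tmtaa] -> 14 lines: cocz rstj gca olrgv axh lxv ajkml eqx fbaly fli xku tmtaa pyls niis
Hunk 3: at line 5 remove [ajkml] add [qvln,wqfi] -> 15 lines: cocz rstj gca olrgv axh lxv qvln wqfi eqx fbaly fli xku tmtaa pyls niis
Hunk 4: at line 4 remove [axh] add [eofgm,qmid] -> 16 lines: cocz rstj gca olrgv eofgm qmid lxv qvln wqfi eqx fbaly fli xku tmtaa pyls niis
Hunk 5: at line 9 remove [fbaly,fli,xku] add [qyx,hmp,gbu] -> 16 lines: cocz rstj gca olrgv eofgm qmid lxv qvln wqfi eqx qyx hmp gbu tmtaa pyls niis
Final line 4: olrgv

Answer: olrgv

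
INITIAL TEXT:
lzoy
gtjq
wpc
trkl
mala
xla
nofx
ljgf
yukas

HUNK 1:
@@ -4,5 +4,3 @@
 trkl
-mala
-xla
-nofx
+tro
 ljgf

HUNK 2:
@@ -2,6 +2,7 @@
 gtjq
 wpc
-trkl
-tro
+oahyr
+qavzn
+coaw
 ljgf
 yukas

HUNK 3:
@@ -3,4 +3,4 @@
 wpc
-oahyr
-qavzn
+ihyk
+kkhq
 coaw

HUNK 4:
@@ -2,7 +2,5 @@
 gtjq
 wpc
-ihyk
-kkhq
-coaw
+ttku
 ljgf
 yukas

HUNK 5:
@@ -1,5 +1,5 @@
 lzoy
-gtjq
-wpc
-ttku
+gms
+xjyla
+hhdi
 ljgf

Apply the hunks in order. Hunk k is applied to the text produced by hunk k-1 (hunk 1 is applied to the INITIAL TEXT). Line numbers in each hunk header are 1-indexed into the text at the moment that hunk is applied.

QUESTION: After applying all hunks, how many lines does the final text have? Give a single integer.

Hunk 1: at line 4 remove [mala,xla,nofx] add [tro] -> 7 lines: lzoy gtjq wpc trkl tro ljgf yukas
Hunk 2: at line 2 remove [trkl,tro] add [oahyr,qavzn,coaw] -> 8 lines: lzoy gtjq wpc oahyr qavzn coaw ljgf yukas
Hunk 3: at line 3 remove [oahyr,qavzn] add [ihyk,kkhq] -> 8 lines: lzoy gtjq wpc ihyk kkhq coaw ljgf yukas
Hunk 4: at line 2 remove [ihyk,kkhq,coaw] add [ttku] -> 6 lines: lzoy gtjq wpc ttku ljgf yukas
Hunk 5: at line 1 remove [gtjq,wpc,ttku] add [gms,xjyla,hhdi] -> 6 lines: lzoy gms xjyla hhdi ljgf yukas
Final line count: 6

Answer: 6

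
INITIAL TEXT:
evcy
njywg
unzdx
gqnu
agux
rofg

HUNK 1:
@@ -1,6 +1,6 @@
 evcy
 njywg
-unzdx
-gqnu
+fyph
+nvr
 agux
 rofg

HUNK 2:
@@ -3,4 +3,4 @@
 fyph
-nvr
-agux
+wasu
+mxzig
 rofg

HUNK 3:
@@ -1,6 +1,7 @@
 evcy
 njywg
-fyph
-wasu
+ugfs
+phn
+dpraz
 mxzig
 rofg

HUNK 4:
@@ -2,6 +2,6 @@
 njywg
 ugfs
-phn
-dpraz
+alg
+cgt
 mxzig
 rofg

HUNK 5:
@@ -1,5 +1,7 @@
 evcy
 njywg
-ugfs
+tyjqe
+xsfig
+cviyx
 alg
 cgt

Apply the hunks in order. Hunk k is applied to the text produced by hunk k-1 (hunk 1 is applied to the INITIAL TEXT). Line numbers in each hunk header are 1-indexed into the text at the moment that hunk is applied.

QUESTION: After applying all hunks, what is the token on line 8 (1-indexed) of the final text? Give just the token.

Answer: mxzig

Derivation:
Hunk 1: at line 1 remove [unzdx,gqnu] add [fyph,nvr] -> 6 lines: evcy njywg fyph nvr agux rofg
Hunk 2: at line 3 remove [nvr,agux] add [wasu,mxzig] -> 6 lines: evcy njywg fyph wasu mxzig rofg
Hunk 3: at line 1 remove [fyph,wasu] add [ugfs,phn,dpraz] -> 7 lines: evcy njywg ugfs phn dpraz mxzig rofg
Hunk 4: at line 2 remove [phn,dpraz] add [alg,cgt] -> 7 lines: evcy njywg ugfs alg cgt mxzig rofg
Hunk 5: at line 1 remove [ugfs] add [tyjqe,xsfig,cviyx] -> 9 lines: evcy njywg tyjqe xsfig cviyx alg cgt mxzig rofg
Final line 8: mxzig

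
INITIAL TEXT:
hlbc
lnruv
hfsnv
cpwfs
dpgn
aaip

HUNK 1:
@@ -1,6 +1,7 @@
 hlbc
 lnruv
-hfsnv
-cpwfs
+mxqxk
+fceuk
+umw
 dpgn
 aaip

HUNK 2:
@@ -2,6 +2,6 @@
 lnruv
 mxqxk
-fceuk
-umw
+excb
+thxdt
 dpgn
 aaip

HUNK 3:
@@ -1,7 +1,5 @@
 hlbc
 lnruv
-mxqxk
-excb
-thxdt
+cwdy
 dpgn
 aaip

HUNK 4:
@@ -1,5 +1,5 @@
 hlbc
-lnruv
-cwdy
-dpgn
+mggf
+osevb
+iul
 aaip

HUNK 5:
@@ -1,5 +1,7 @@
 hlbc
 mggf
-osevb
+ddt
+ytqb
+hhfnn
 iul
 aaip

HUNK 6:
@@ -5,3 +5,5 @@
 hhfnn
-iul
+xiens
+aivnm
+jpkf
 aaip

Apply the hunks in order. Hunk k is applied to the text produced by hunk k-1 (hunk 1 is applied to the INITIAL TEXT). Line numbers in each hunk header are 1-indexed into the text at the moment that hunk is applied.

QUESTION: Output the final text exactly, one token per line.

Hunk 1: at line 1 remove [hfsnv,cpwfs] add [mxqxk,fceuk,umw] -> 7 lines: hlbc lnruv mxqxk fceuk umw dpgn aaip
Hunk 2: at line 2 remove [fceuk,umw] add [excb,thxdt] -> 7 lines: hlbc lnruv mxqxk excb thxdt dpgn aaip
Hunk 3: at line 1 remove [mxqxk,excb,thxdt] add [cwdy] -> 5 lines: hlbc lnruv cwdy dpgn aaip
Hunk 4: at line 1 remove [lnruv,cwdy,dpgn] add [mggf,osevb,iul] -> 5 lines: hlbc mggf osevb iul aaip
Hunk 5: at line 1 remove [osevb] add [ddt,ytqb,hhfnn] -> 7 lines: hlbc mggf ddt ytqb hhfnn iul aaip
Hunk 6: at line 5 remove [iul] add [xiens,aivnm,jpkf] -> 9 lines: hlbc mggf ddt ytqb hhfnn xiens aivnm jpkf aaip

Answer: hlbc
mggf
ddt
ytqb
hhfnn
xiens
aivnm
jpkf
aaip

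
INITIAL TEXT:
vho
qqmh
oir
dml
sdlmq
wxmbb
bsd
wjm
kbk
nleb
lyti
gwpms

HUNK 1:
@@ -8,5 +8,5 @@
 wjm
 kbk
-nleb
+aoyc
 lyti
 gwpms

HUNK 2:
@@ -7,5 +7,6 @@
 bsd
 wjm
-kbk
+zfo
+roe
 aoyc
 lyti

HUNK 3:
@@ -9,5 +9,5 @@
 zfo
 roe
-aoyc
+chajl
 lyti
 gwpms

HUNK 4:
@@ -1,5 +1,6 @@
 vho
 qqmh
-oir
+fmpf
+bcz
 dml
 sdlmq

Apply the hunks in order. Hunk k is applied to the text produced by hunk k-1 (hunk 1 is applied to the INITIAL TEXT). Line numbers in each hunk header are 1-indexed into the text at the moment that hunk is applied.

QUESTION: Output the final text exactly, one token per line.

Hunk 1: at line 8 remove [nleb] add [aoyc] -> 12 lines: vho qqmh oir dml sdlmq wxmbb bsd wjm kbk aoyc lyti gwpms
Hunk 2: at line 7 remove [kbk] add [zfo,roe] -> 13 lines: vho qqmh oir dml sdlmq wxmbb bsd wjm zfo roe aoyc lyti gwpms
Hunk 3: at line 9 remove [aoyc] add [chajl] -> 13 lines: vho qqmh oir dml sdlmq wxmbb bsd wjm zfo roe chajl lyti gwpms
Hunk 4: at line 1 remove [oir] add [fmpf,bcz] -> 14 lines: vho qqmh fmpf bcz dml sdlmq wxmbb bsd wjm zfo roe chajl lyti gwpms

Answer: vho
qqmh
fmpf
bcz
dml
sdlmq
wxmbb
bsd
wjm
zfo
roe
chajl
lyti
gwpms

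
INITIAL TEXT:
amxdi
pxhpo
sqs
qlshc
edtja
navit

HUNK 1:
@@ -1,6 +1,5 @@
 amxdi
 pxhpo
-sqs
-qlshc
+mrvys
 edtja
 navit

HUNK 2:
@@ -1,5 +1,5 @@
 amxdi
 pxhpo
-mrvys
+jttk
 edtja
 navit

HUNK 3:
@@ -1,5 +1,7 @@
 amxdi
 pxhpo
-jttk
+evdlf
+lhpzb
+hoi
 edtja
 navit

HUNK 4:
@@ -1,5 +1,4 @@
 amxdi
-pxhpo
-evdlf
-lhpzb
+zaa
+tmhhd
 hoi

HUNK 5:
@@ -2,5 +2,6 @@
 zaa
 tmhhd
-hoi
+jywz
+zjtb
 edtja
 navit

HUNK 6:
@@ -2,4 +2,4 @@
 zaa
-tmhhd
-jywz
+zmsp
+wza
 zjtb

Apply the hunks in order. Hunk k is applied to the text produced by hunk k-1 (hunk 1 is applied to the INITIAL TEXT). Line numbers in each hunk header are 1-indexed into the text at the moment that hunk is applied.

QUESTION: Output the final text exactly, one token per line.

Answer: amxdi
zaa
zmsp
wza
zjtb
edtja
navit

Derivation:
Hunk 1: at line 1 remove [sqs,qlshc] add [mrvys] -> 5 lines: amxdi pxhpo mrvys edtja navit
Hunk 2: at line 1 remove [mrvys] add [jttk] -> 5 lines: amxdi pxhpo jttk edtja navit
Hunk 3: at line 1 remove [jttk] add [evdlf,lhpzb,hoi] -> 7 lines: amxdi pxhpo evdlf lhpzb hoi edtja navit
Hunk 4: at line 1 remove [pxhpo,evdlf,lhpzb] add [zaa,tmhhd] -> 6 lines: amxdi zaa tmhhd hoi edtja navit
Hunk 5: at line 2 remove [hoi] add [jywz,zjtb] -> 7 lines: amxdi zaa tmhhd jywz zjtb edtja navit
Hunk 6: at line 2 remove [tmhhd,jywz] add [zmsp,wza] -> 7 lines: amxdi zaa zmsp wza zjtb edtja navit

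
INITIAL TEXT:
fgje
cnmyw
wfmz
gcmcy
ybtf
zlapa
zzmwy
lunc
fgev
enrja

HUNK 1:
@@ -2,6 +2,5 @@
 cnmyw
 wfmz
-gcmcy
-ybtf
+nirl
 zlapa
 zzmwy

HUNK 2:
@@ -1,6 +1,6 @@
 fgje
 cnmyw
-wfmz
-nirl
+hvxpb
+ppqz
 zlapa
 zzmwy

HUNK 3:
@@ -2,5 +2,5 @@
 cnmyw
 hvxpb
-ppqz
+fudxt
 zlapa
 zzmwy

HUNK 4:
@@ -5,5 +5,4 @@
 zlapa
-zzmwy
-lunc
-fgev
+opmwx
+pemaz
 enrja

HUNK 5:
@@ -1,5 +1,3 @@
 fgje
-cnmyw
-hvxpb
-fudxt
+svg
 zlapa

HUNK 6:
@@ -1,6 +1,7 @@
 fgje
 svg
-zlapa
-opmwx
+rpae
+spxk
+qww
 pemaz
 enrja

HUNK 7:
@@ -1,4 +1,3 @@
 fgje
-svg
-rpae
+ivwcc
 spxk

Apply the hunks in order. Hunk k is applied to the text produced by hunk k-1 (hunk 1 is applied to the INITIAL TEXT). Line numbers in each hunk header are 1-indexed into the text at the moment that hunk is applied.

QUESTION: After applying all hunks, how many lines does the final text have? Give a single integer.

Hunk 1: at line 2 remove [gcmcy,ybtf] add [nirl] -> 9 lines: fgje cnmyw wfmz nirl zlapa zzmwy lunc fgev enrja
Hunk 2: at line 1 remove [wfmz,nirl] add [hvxpb,ppqz] -> 9 lines: fgje cnmyw hvxpb ppqz zlapa zzmwy lunc fgev enrja
Hunk 3: at line 2 remove [ppqz] add [fudxt] -> 9 lines: fgje cnmyw hvxpb fudxt zlapa zzmwy lunc fgev enrja
Hunk 4: at line 5 remove [zzmwy,lunc,fgev] add [opmwx,pemaz] -> 8 lines: fgje cnmyw hvxpb fudxt zlapa opmwx pemaz enrja
Hunk 5: at line 1 remove [cnmyw,hvxpb,fudxt] add [svg] -> 6 lines: fgje svg zlapa opmwx pemaz enrja
Hunk 6: at line 1 remove [zlapa,opmwx] add [rpae,spxk,qww] -> 7 lines: fgje svg rpae spxk qww pemaz enrja
Hunk 7: at line 1 remove [svg,rpae] add [ivwcc] -> 6 lines: fgje ivwcc spxk qww pemaz enrja
Final line count: 6

Answer: 6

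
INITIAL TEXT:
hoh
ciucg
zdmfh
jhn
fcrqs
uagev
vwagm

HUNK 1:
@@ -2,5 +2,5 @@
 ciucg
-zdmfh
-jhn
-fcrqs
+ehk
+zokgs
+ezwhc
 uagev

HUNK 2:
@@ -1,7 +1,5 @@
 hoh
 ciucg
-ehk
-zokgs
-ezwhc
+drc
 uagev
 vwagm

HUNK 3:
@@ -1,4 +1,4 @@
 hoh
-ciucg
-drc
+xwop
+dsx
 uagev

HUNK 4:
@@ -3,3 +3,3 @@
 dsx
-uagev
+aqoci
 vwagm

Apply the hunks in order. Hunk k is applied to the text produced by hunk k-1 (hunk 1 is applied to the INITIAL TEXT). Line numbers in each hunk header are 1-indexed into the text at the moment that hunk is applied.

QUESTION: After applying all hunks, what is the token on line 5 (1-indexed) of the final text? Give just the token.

Hunk 1: at line 2 remove [zdmfh,jhn,fcrqs] add [ehk,zokgs,ezwhc] -> 7 lines: hoh ciucg ehk zokgs ezwhc uagev vwagm
Hunk 2: at line 1 remove [ehk,zokgs,ezwhc] add [drc] -> 5 lines: hoh ciucg drc uagev vwagm
Hunk 3: at line 1 remove [ciucg,drc] add [xwop,dsx] -> 5 lines: hoh xwop dsx uagev vwagm
Hunk 4: at line 3 remove [uagev] add [aqoci] -> 5 lines: hoh xwop dsx aqoci vwagm
Final line 5: vwagm

Answer: vwagm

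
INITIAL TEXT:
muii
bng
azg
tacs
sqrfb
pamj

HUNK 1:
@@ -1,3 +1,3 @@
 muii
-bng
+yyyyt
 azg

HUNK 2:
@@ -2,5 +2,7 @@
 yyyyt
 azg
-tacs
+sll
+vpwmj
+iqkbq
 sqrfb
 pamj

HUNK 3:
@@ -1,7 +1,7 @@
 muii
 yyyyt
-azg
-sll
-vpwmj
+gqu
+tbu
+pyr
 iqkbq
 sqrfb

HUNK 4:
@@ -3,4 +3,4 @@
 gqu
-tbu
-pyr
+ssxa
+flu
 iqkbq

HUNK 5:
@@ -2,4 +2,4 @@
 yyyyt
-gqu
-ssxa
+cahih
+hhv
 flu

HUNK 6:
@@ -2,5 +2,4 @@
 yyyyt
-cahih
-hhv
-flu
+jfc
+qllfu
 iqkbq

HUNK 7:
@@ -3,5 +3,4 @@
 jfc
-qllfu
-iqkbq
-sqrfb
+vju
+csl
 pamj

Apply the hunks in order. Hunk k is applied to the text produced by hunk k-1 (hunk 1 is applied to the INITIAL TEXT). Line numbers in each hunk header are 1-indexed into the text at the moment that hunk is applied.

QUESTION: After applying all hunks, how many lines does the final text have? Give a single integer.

Hunk 1: at line 1 remove [bng] add [yyyyt] -> 6 lines: muii yyyyt azg tacs sqrfb pamj
Hunk 2: at line 2 remove [tacs] add [sll,vpwmj,iqkbq] -> 8 lines: muii yyyyt azg sll vpwmj iqkbq sqrfb pamj
Hunk 3: at line 1 remove [azg,sll,vpwmj] add [gqu,tbu,pyr] -> 8 lines: muii yyyyt gqu tbu pyr iqkbq sqrfb pamj
Hunk 4: at line 3 remove [tbu,pyr] add [ssxa,flu] -> 8 lines: muii yyyyt gqu ssxa flu iqkbq sqrfb pamj
Hunk 5: at line 2 remove [gqu,ssxa] add [cahih,hhv] -> 8 lines: muii yyyyt cahih hhv flu iqkbq sqrfb pamj
Hunk 6: at line 2 remove [cahih,hhv,flu] add [jfc,qllfu] -> 7 lines: muii yyyyt jfc qllfu iqkbq sqrfb pamj
Hunk 7: at line 3 remove [qllfu,iqkbq,sqrfb] add [vju,csl] -> 6 lines: muii yyyyt jfc vju csl pamj
Final line count: 6

Answer: 6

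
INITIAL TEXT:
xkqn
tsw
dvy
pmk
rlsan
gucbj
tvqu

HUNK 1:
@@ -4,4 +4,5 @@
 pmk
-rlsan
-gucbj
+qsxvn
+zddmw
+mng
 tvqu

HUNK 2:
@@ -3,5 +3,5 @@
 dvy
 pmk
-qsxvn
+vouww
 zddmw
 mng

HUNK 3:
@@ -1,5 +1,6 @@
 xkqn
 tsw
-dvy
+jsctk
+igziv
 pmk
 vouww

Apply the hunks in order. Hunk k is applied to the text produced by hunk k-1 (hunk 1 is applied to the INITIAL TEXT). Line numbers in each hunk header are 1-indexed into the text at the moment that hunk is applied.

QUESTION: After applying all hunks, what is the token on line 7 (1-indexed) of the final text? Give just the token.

Answer: zddmw

Derivation:
Hunk 1: at line 4 remove [rlsan,gucbj] add [qsxvn,zddmw,mng] -> 8 lines: xkqn tsw dvy pmk qsxvn zddmw mng tvqu
Hunk 2: at line 3 remove [qsxvn] add [vouww] -> 8 lines: xkqn tsw dvy pmk vouww zddmw mng tvqu
Hunk 3: at line 1 remove [dvy] add [jsctk,igziv] -> 9 lines: xkqn tsw jsctk igziv pmk vouww zddmw mng tvqu
Final line 7: zddmw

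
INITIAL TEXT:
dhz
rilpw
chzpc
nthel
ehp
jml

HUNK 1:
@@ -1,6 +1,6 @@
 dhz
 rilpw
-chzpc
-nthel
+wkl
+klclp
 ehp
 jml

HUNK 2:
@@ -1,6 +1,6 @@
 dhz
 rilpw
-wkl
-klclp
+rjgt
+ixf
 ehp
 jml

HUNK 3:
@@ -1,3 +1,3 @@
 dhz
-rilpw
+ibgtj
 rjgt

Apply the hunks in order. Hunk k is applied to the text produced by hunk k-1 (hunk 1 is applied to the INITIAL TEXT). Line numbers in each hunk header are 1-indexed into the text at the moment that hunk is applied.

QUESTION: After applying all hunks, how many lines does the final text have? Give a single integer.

Hunk 1: at line 1 remove [chzpc,nthel] add [wkl,klclp] -> 6 lines: dhz rilpw wkl klclp ehp jml
Hunk 2: at line 1 remove [wkl,klclp] add [rjgt,ixf] -> 6 lines: dhz rilpw rjgt ixf ehp jml
Hunk 3: at line 1 remove [rilpw] add [ibgtj] -> 6 lines: dhz ibgtj rjgt ixf ehp jml
Final line count: 6

Answer: 6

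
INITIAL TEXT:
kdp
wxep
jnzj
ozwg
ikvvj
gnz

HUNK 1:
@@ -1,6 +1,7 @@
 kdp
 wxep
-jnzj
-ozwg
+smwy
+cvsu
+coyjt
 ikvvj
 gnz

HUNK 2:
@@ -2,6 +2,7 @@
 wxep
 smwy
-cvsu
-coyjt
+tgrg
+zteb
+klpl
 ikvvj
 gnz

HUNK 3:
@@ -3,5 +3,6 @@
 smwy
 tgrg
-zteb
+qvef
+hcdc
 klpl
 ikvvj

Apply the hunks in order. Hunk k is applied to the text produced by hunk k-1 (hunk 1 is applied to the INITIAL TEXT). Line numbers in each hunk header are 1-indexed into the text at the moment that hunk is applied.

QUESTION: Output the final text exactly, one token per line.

Answer: kdp
wxep
smwy
tgrg
qvef
hcdc
klpl
ikvvj
gnz

Derivation:
Hunk 1: at line 1 remove [jnzj,ozwg] add [smwy,cvsu,coyjt] -> 7 lines: kdp wxep smwy cvsu coyjt ikvvj gnz
Hunk 2: at line 2 remove [cvsu,coyjt] add [tgrg,zteb,klpl] -> 8 lines: kdp wxep smwy tgrg zteb klpl ikvvj gnz
Hunk 3: at line 3 remove [zteb] add [qvef,hcdc] -> 9 lines: kdp wxep smwy tgrg qvef hcdc klpl ikvvj gnz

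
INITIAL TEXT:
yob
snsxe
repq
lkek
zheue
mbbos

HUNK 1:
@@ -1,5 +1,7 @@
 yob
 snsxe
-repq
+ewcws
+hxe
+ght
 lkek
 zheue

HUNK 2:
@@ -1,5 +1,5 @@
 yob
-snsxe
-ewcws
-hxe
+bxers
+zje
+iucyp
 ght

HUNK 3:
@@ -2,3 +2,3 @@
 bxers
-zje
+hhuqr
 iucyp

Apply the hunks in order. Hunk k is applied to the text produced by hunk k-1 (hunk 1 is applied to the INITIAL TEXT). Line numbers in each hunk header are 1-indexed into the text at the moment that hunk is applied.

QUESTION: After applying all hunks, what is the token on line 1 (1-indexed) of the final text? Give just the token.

Answer: yob

Derivation:
Hunk 1: at line 1 remove [repq] add [ewcws,hxe,ght] -> 8 lines: yob snsxe ewcws hxe ght lkek zheue mbbos
Hunk 2: at line 1 remove [snsxe,ewcws,hxe] add [bxers,zje,iucyp] -> 8 lines: yob bxers zje iucyp ght lkek zheue mbbos
Hunk 3: at line 2 remove [zje] add [hhuqr] -> 8 lines: yob bxers hhuqr iucyp ght lkek zheue mbbos
Final line 1: yob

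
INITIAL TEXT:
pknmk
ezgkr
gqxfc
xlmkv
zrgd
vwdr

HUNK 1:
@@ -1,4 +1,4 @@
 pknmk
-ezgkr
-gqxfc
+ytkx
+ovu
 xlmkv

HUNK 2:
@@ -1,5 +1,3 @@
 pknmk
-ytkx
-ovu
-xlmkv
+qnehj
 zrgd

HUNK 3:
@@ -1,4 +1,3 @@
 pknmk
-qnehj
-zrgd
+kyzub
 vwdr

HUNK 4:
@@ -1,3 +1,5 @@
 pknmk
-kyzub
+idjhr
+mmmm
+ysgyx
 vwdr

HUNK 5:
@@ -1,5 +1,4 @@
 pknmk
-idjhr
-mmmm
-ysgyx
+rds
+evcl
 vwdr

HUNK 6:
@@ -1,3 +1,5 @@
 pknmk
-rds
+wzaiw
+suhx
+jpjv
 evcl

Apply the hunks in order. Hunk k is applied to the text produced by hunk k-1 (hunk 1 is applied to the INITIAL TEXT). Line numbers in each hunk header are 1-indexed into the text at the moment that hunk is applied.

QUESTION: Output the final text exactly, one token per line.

Answer: pknmk
wzaiw
suhx
jpjv
evcl
vwdr

Derivation:
Hunk 1: at line 1 remove [ezgkr,gqxfc] add [ytkx,ovu] -> 6 lines: pknmk ytkx ovu xlmkv zrgd vwdr
Hunk 2: at line 1 remove [ytkx,ovu,xlmkv] add [qnehj] -> 4 lines: pknmk qnehj zrgd vwdr
Hunk 3: at line 1 remove [qnehj,zrgd] add [kyzub] -> 3 lines: pknmk kyzub vwdr
Hunk 4: at line 1 remove [kyzub] add [idjhr,mmmm,ysgyx] -> 5 lines: pknmk idjhr mmmm ysgyx vwdr
Hunk 5: at line 1 remove [idjhr,mmmm,ysgyx] add [rds,evcl] -> 4 lines: pknmk rds evcl vwdr
Hunk 6: at line 1 remove [rds] add [wzaiw,suhx,jpjv] -> 6 lines: pknmk wzaiw suhx jpjv evcl vwdr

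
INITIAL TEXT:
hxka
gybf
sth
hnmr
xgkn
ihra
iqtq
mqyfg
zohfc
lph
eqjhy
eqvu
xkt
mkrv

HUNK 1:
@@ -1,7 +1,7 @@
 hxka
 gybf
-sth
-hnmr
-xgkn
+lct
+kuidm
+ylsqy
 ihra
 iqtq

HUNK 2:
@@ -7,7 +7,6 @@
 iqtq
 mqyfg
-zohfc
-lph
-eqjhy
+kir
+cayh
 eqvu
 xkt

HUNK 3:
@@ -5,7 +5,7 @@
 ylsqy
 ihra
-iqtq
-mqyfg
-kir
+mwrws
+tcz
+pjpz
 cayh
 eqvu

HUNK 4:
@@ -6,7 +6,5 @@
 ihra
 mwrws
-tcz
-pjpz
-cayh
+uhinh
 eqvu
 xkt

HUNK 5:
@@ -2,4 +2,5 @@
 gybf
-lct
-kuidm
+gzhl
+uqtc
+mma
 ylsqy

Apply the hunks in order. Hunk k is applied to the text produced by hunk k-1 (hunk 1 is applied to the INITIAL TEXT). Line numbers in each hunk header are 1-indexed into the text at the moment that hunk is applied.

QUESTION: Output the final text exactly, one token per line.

Hunk 1: at line 1 remove [sth,hnmr,xgkn] add [lct,kuidm,ylsqy] -> 14 lines: hxka gybf lct kuidm ylsqy ihra iqtq mqyfg zohfc lph eqjhy eqvu xkt mkrv
Hunk 2: at line 7 remove [zohfc,lph,eqjhy] add [kir,cayh] -> 13 lines: hxka gybf lct kuidm ylsqy ihra iqtq mqyfg kir cayh eqvu xkt mkrv
Hunk 3: at line 5 remove [iqtq,mqyfg,kir] add [mwrws,tcz,pjpz] -> 13 lines: hxka gybf lct kuidm ylsqy ihra mwrws tcz pjpz cayh eqvu xkt mkrv
Hunk 4: at line 6 remove [tcz,pjpz,cayh] add [uhinh] -> 11 lines: hxka gybf lct kuidm ylsqy ihra mwrws uhinh eqvu xkt mkrv
Hunk 5: at line 2 remove [lct,kuidm] add [gzhl,uqtc,mma] -> 12 lines: hxka gybf gzhl uqtc mma ylsqy ihra mwrws uhinh eqvu xkt mkrv

Answer: hxka
gybf
gzhl
uqtc
mma
ylsqy
ihra
mwrws
uhinh
eqvu
xkt
mkrv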